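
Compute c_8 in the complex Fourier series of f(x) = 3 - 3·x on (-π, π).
Compute the real Fourier coefficients first: a_8 = 0, b_8 = 3/4.
Then c_8 = (a_8 − i·b_8)/2 = -3·i/8.

Final answer: -3·i/8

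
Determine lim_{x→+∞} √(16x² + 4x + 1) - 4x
As x → +∞: multiply by the conjugate to get (4x+1)/(√(16x²+4x+1)+4x); the denominator ~ 8x, so the limit is 4/8 = 1/2.
Limit = 1/2.

Final answer: 1/2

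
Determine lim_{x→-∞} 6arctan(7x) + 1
Evaluate the dominant behaviour as x → -∞; each term tends to a finite value or vanishes.
Limit = 1 - 3·π.

Final answer: 1 - 3·π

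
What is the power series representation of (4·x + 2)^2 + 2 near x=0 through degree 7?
16·x^2 + 16·x + 6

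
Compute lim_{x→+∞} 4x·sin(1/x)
As x → +∞: let u = 1/x → 0⁺; then 4·x·sin(1/x) = 4·1·sin(u)/u → 4·1·1 = 4.
Limit = 4.

Final answer: 4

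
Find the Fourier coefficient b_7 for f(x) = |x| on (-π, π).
b_7 = (1/π) ∫_{-π}^{π} f(x)·sin(7x) dx.
Evaluate the integral (use parity and integration by parts as needed): b_7 = 0.

Final answer: 0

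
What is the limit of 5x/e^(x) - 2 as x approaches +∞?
The quotient is an ∞/∞ indeterminate form as x → +∞.
The exponential denominator e^(x) dominates the polynomial numerator (e^x ≫ x as x → ∞), so the quotient → 0.
Adding the constant: 0 - 2 = -2. Limit = -2.

Final answer: -2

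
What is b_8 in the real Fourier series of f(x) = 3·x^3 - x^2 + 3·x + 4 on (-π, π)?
b_8 = (1/π) ∫_{-π}^{π} f(x)·sin(8x) dx.
Evaluate the integral (use parity and integration by parts as needed): b_8 = -3·π^2/4 - 87/128.

Final answer: -3·π^2/4 - 87/128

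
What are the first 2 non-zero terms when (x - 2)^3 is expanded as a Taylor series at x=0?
12·x - 8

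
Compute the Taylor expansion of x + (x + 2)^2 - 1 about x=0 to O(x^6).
x^2 + 5·x + 3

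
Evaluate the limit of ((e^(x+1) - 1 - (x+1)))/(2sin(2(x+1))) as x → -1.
Both numerator and denominator → 0 as x → -1; this is a 0/0 indeterminate form.
Expand each to leading order near x = -1: numerator ~ (x + 1)^2/2, denominator ~ 4·(x + 1).
The limit of the ratio is 0.

Final answer: 0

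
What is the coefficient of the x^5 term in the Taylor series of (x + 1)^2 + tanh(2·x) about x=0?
Expand to order 5: (x + 1)^2 + tanh(2·x) = 64·x^5/15 - 8·x^3/3 + x^2 + 4·x + 1 + O(x^6).
The coefficient of x^5 is 64/15.

Final answer: 64/15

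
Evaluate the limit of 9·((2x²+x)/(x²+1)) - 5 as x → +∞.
Evaluate the dominant behaviour as x → +∞; each term tends to a finite value or vanishes.
Limit = 13.

Final answer: 13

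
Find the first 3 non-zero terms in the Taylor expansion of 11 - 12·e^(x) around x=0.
-6·x^2 - 12·x - 1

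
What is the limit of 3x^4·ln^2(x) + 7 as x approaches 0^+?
The product is a 0·∞ indeterminate form at x → 0⁺.
Rewrite the product as 3·ln^2(x) / x^(-4) and apply L'Hôpital, or use the standard hierarchy x^(-4) ≫ |ln x|^2 as x → 0⁺.
The indeterminate product → 0, so the limit = 7.

Final answer: 7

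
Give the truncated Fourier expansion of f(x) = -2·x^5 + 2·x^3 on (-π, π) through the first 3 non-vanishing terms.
(-504 - 4·π^4 + 84·π^2)·sin(x) + (-12·π^2 + 18 + 2·π^4)·sin(2·x) + (-4·π^4/3 - 232/81 + 116·π^2/27)·sin(3·x)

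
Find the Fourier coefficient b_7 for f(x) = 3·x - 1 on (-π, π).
b_7 = (1/π) ∫_{-π}^{π} f(x)·sin(7x) dx.
Evaluate the integral (use parity and integration by parts as needed): b_7 = 6/7.

Final answer: 6/7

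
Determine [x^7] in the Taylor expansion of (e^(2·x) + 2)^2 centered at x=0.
Expand to order 7: (e^(2·x) + 2)^2 = 352·x^7/105 + 272·x^6/45 + 48·x^5/5 + 40·x^4/3 + 16·x^3 + 16·x^2 + 12·x + 9 + O(x^8).
The coefficient of x^7 is 352/105.

Final answer: 352/105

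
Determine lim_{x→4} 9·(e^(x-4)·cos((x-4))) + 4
Direct substitution at x = 4 gives 13.

Final answer: 13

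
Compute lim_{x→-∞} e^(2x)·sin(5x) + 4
Evaluate the dominant behaviour as x → -∞; each term tends to a finite value or vanishes.
Limit = 4.

Final answer: 4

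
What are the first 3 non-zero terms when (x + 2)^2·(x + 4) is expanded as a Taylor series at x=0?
8·x^2 + 20·x + 16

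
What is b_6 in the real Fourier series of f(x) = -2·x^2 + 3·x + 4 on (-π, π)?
b_6 = (1/π) ∫_{-π}^{π} f(x)·sin(6x) dx.
Evaluate the integral (use parity and integration by parts as needed): b_6 = -1.

Final answer: -1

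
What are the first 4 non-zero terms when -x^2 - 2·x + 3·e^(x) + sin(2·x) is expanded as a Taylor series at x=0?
-5·x^3/6 + x^2/2 + 3·x + 3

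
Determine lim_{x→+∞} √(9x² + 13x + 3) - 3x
As x → +∞: multiply by the conjugate to get (13x+3)/(√(9x²+13x+3)+3x); the denominator ~ 6x, so the limit is 13/6.
Limit = 13/6.

Final answer: 13/6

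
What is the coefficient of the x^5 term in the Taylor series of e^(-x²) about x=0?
Expand to order 5: e^(-x²) = x^4/2 - x^2 + 1 + O(x^6).
The coefficient of x^5 is 0.

Final answer: 0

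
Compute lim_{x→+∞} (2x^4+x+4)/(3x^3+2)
This is an ∞/∞ indeterminate form as x → +∞.
Divide numerator and denominator by x^4 and let the lower-order terms vanish; the numerator's degree 4 exceeds the denominator's degree 3, so the quotient diverges.
Limit = ∞.

Final answer: ∞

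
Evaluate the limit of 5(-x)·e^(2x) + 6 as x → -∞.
The product is a 0·∞ indeterminate form at x → -∞.
Rewrite the product as 5(-x) / e^(-2x) (an ∞/∞ form) and apply L'Hôpital, or use the standard hierarchy e^(2|x|) ≫ |(-x)| as x → -∞.
The indeterminate product → 0, so the limit = 6.

Final answer: 6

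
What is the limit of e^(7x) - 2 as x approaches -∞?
Evaluate the dominant behaviour as x → -∞; each term tends to a finite value or vanishes.
Limit = -2.

Final answer: -2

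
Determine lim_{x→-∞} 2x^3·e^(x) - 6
The product is a 0·∞ indeterminate form at x → -∞.
Rewrite the product as 2x^3 / e^(-x) (an ∞/∞ form) and apply L'Hôpital, or use the standard hierarchy e^(|x|) ≫ |x^3| as x → -∞.
The indeterminate product → 0, so the limit = -6.

Final answer: -6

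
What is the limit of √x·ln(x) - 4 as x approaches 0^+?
The product is a 0·∞ indeterminate form at x → 0⁺.
Rewrite the product as ln(x) / x^(-1/2) and apply L'Hôpital, or use the standard hierarchy x^(-1/2) ≫ |ln x| as x → 0⁺.
The indeterminate product → 0, so the limit = -4.

Final answer: -4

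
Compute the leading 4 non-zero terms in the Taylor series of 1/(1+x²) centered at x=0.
-x^6 + x^4 - x^2 + 1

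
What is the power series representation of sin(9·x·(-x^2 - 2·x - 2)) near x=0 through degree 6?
-74844·x^6 - 56862·x^5/5 + 2916·x^4 + 963·x^3 - 18·x^2 - 18·x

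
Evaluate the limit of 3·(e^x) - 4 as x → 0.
Direct substitution at x = 0 gives -1.

Final answer: -1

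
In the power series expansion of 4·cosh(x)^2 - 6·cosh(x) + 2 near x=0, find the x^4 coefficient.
Expand to order 4: 4·cosh(x)^2 - 6·cosh(x) + 2 = 13·x^4/12 + x^2 + O(x^5).
The coefficient of x^4 is 13/12.

Final answer: 13/12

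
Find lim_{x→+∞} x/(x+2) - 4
Evaluate the dominant behaviour as x → +∞; each term tends to a finite value or vanishes.
Limit = -3.

Final answer: -3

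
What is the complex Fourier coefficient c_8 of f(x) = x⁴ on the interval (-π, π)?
Compute the real Fourier coefficients first: a_8 = -3/256 + π^2/8, b_8 = 0.
Then c_8 = (a_8 − i·b_8)/2 = -3/512 + π^2/16.

Final answer: -3/512 + π^2/16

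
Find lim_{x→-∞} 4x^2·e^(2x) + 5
The product is a 0·∞ indeterminate form at x → -∞.
Rewrite the product as 4x^2 / e^(-2x) (an ∞/∞ form) and apply L'Hôpital, or use the standard hierarchy e^(2|x|) ≫ |x^2| as x → -∞.
The indeterminate product → 0, so the limit = 5.

Final answer: 5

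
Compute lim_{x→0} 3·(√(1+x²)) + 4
Direct substitution at x = 0 gives 7.

Final answer: 7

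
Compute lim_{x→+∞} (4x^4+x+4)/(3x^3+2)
This is an ∞/∞ indeterminate form as x → +∞.
Divide numerator and denominator by x^4 and let the lower-order terms vanish; the numerator's degree 4 exceeds the denominator's degree 3, so the quotient diverges.
Limit = ∞.

Final answer: ∞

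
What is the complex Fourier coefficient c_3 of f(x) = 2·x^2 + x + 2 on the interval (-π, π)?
Compute the real Fourier coefficients first: a_3 = -8/9, b_3 = 2/3.
Then c_3 = (a_3 − i·b_3)/2 = -4/9 - i/3.

Final answer: -4/9 - i/3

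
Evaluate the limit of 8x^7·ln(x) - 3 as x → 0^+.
The product is a 0·∞ indeterminate form at x → 0⁺.
Rewrite the product as 8·ln(x) / x^(-7) and apply L'Hôpital, or use the standard hierarchy x^(-7) ≫ |ln x| as x → 0⁺.
The indeterminate product → 0, so the limit = -3.

Final answer: -3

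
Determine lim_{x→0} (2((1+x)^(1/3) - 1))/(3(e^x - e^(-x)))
Both numerator and denominator → 0 as x → 0; this is a 0/0 indeterminate form.
Expand each to leading order near x = 0: numerator ~ 2·x/3, denominator ~ 6·x.
The limit of the ratio is 1/9.

Final answer: 1/9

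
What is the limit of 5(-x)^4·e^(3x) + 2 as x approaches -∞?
The product is a 0·∞ indeterminate form at x → -∞.
Rewrite the product as 5(-x)^4 / e^(-3x) (an ∞/∞ form) and apply L'Hôpital, or use the standard hierarchy e^(3|x|) ≫ |(-x)^4| as x → -∞.
The indeterminate product → 0, so the limit = 2.

Final answer: 2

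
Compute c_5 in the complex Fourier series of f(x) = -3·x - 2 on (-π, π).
Compute the real Fourier coefficients first: a_5 = 0, b_5 = -6/5.
Then c_5 = (a_5 − i·b_5)/2 = 3·i/5.

Final answer: 3·i/5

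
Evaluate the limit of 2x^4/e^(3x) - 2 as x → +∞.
The quotient is an ∞/∞ indeterminate form as x → +∞.
The exponential denominator e^(3x) dominates the polynomial numerator (e^x ≫ x^4 as x → ∞), so the quotient → 0.
Adding the constant: 0 - 2 = -2. Limit = -2.

Final answer: -2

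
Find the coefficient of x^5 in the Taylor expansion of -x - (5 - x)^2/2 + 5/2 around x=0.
Expand to order 5: -x - (5 - x)^2/2 + 5/2 = -x^2/2 + 4·x - 10 + O(x^6).
The coefficient of x^5 is 0.

Final answer: 0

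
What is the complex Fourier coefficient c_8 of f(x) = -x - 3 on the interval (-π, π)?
Compute the real Fourier coefficients first: a_8 = 0, b_8 = 1/4.
Then c_8 = (a_8 − i·b_8)/2 = -i/8.

Final answer: -i/8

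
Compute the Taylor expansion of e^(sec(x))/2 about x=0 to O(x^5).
e·x^4/6 + e·x^2/4 + e/2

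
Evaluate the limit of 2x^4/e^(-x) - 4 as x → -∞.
The quotient is an ∞/∞ indeterminate form as x → -∞.
Compare growth rates of the dominant terms (exponentials ≫ polynomials ≫ logarithms), or apply L'Hôpital's rule; the quotient → 0.
Adding the constant: 0 - 4 = -4. Limit = -4.

Final answer: -4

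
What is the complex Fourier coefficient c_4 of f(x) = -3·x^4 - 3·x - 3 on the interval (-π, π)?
Compute the real Fourier coefficients first: a_4 = 9/16 - 3·π^2/2, b_4 = 3/2.
Then c_4 = (a_4 − i·b_4)/2 = -3·π^2/4 + 9/32 - 3·i/4.

Final answer: -3·π^2/4 + 9/32 - 3·i/4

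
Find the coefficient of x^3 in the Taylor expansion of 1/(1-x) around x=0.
Expand to order 3: 1/(1-x) = x^3 + x^2 + x + 1 + O(x^4).
The coefficient of x^3 is 1.

Final answer: 1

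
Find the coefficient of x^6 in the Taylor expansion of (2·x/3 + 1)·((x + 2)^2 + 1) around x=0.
Expand to order 6: (2·x/3 + 1)·((x + 2)^2 + 1) = 2·x^3/3 + 11·x^2/3 + 22·x/3 + 5 + O(x^7).
The coefficient of x^6 is 0.

Final answer: 0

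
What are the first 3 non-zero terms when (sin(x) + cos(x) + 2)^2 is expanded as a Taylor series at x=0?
-2·x^2 + 6·x + 9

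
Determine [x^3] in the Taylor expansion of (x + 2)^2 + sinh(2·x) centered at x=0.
Expand to order 3: (x + 2)^2 + sinh(2·x) = 4·x^3/3 + x^2 + 6·x + 4 + O(x^4).
The coefficient of x^3 is 4/3.

Final answer: 4/3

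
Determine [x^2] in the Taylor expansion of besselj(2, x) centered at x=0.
Expand to order 2: besselj(2, x) = x^2/8 + O(x^3).
The coefficient of x^2 is 1/8.

Final answer: 1/8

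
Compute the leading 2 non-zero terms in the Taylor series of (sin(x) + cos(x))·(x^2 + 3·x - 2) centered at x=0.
x - 2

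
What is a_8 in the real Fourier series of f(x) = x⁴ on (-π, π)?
a_8 = (1/π) ∫_{-π}^{π} f(x)·cos(8x) dx.
Evaluate the integral (use parity and integration by parts as needed): a_8 = -3/256 + π^2/8.

Final answer: -3/256 + π^2/8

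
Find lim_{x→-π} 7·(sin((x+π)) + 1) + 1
Direct substitution at x = -π gives 8.

Final answer: 8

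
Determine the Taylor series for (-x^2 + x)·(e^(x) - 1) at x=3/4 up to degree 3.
-3/16 + 3·e^(3/4)/16 + (1/2 - 5·e^(3/4)/16)·(x - 3/4) + (1 - 45·e^(3/4)/32)·(x - 3/4)^2 - 39·e^(3/4)·(x - 3/4)^3/32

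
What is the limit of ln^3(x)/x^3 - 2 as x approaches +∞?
The quotient is an ∞/∞ indeterminate form as x → +∞.
The polynomial denominator x^3 dominates the logarithmic numerator (any positive power of x ≫ ln^3(x) as x → ∞), so the quotient → 0.
Adding the constant: 0 - 2 = -2. Limit = -2.

Final answer: -2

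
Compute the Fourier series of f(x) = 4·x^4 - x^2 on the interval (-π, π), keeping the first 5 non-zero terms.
(196 - 32·π^2)·cos(x) + (-13 + 8·π^2)·cos(2·x) + (76/27 - 32·π^2/9)·cos(3·x) + (-1 + 2·π^2)·cos(4·x) - π^2/3 + 4·π^4/5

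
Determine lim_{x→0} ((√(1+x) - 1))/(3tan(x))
Both numerator and denominator → 0 as x → 0; this is a 0/0 indeterminate form.
Expand each to leading order near x = 0: numerator ~ x/2, denominator ~ 3·x.
The limit of the ratio is 1/6.

Final answer: 1/6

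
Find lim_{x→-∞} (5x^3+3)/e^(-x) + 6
The quotient is an ∞/∞ indeterminate form as x → -∞.
Compare growth rates of the dominant terms (exponentials ≫ polynomials ≫ logarithms), or apply L'Hôpital's rule; the quotient → 0.
Adding the constant: 0 + 6 = 6. Limit = 6.

Final answer: 6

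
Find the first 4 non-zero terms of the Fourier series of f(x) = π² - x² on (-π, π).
4·cos(x) - cos(2·x) + 4·cos(3·x)/9 + 2·π^2/3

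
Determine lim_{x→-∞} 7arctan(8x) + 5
Evaluate the dominant behaviour as x → -∞; each term tends to a finite value or vanishes.
Limit = 5 - 7·π/2.

Final answer: 5 - 7·π/2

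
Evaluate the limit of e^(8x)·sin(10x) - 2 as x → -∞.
Evaluate the dominant behaviour as x → -∞; each term tends to a finite value or vanishes.
Limit = -2.

Final answer: -2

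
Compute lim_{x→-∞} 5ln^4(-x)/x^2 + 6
The quotient is an ∞/∞ indeterminate form as x → -∞.
Compare growth rates of the dominant terms (exponentials ≫ polynomials ≫ logarithms), or apply L'Hôpital's rule; the quotient → 0.
Adding the constant: 0 + 6 = 6. Limit = 6.

Final answer: 6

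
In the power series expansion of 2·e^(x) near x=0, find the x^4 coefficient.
Expand to order 4: 2·e^(x) = x^4/12 + x^3/3 + x^2 + 2·x + 2 + O(x^5).
The coefficient of x^4 is 1/12.

Final answer: 1/12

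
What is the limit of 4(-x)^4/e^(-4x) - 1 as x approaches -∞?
The quotient is an ∞/∞ indeterminate form as x → -∞.
Compare growth rates of the dominant terms (exponentials ≫ polynomials ≫ logarithms), or apply L'Hôpital's rule; the quotient → 0.
Adding the constant: 0 - 1 = -1. Limit = -1.

Final answer: -1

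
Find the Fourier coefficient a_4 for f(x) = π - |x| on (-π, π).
a_4 = (1/π) ∫_{-π}^{π} f(x)·cos(4x) dx.
Evaluate the integral (use parity and integration by parts as needed): a_4 = 0.

Final answer: 0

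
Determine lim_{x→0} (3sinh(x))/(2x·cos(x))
Both numerator and denominator → 0 as x → 0; this is a 0/0 indeterminate form.
Expand each to leading order near x = 0: numerator ~ 3·x, denominator ~ 2·x.
The limit of the ratio is 3/2.

Final answer: 3/2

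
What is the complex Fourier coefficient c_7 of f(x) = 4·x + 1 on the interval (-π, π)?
Compute the real Fourier coefficients first: a_7 = 0, b_7 = 8/7.
Then c_7 = (a_7 − i·b_7)/2 = -4·i/7.

Final answer: -4·i/7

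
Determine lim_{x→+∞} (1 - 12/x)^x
As x → +∞: this is the defining limit (1 - 12/x)^x → e^(-12).
Limit = e^(-12).

Final answer: e^(-12)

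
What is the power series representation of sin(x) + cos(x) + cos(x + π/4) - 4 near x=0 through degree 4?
x^4·(√(2)/48 + 1/24) + x^3·(-1/6 + √(2)/12) + x^2·(-1/2 - √(2)/4) + x·(1 - √(2)/2) - 3 + √(2)/2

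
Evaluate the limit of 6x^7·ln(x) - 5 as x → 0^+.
The product is a 0·∞ indeterminate form at x → 0⁺.
Rewrite the product as 6·ln(x) / x^(-7) and apply L'Hôpital, or use the standard hierarchy x^(-7) ≫ |ln x| as x → 0⁺.
The indeterminate product → 0, so the limit = -5.

Final answer: -5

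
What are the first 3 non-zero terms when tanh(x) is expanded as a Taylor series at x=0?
2·x^5/15 - x^3/3 + x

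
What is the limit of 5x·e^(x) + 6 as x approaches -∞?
The product is a 0·∞ indeterminate form at x → -∞.
Rewrite the product as 5x / e^(-x) (an ∞/∞ form) and apply L'Hôpital, or use the standard hierarchy e^(|x|) ≫ |x| as x → -∞.
The indeterminate product → 0, so the limit = 6.

Final answer: 6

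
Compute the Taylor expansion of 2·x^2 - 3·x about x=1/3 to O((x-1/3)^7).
-7/9 - 5·(x - 1/3)/3 + 2·(x - 1/3)^2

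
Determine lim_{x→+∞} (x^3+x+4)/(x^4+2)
This is an ∞/∞ indeterminate form as x → +∞.
Divide numerator and denominator by x^4 and let the lower-order terms vanish; the numerator's degree 3 is below the denominator's degree 4, so the quotient → 0.
Limit = 0.

Final answer: 0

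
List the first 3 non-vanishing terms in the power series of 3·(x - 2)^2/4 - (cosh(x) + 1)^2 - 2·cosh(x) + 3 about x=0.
-x^4/2 - 9·x^2/4 - 3·x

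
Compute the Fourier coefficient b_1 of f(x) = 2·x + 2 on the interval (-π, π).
b_1 = (1/π) ∫_{-π}^{π} f(x)·sin(1x) dx.
Evaluate the integral (use parity and integration by parts as needed): b_1 = 4.

Final answer: 4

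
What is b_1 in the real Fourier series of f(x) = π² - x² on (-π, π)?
b_1 = (1/π) ∫_{-π}^{π} f(x)·sin(1x) dx.
Evaluate the integral (use parity and integration by parts as needed): b_1 = 0.

Final answer: 0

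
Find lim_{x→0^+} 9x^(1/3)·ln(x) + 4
The product is a 0·∞ indeterminate form at x → 0⁺.
Rewrite the product as 9·ln(x) / x^(-1/3) and apply L'Hôpital, or use the standard hierarchy x^(-1/3) ≫ |ln x| as x → 0⁺.
The indeterminate product → 0, so the limit = 4.

Final answer: 4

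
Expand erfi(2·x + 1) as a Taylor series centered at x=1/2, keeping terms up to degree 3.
erfi(2) + 4·e^(4)·(x - 1/2)/√(π) + 16·e^(4)·(x - 1/2)^2/√(π) + 48·e^(4)·(x - 1/2)^3/√(π)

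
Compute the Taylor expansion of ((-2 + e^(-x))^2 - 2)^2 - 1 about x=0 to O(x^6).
37·x^5/15 - 11·x^4/3 + 4·x^3/3 + 4·x^2 - 4·x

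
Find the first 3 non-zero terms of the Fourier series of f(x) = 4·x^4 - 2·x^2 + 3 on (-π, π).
(200 - 32·π^2)·cos(x) + (-14 + 8·π^2)·cos(2·x) - 2·π^2/3 + 3 + 4·π^4/5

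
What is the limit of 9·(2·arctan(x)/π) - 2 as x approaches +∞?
Evaluate the dominant behaviour as x → +∞; each term tends to a finite value or vanishes.
Limit = 7.

Final answer: 7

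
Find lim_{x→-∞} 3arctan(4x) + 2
Evaluate the dominant behaviour as x → -∞; each term tends to a finite value or vanishes.
Limit = 2 - 3·π/2.

Final answer: 2 - 3·π/2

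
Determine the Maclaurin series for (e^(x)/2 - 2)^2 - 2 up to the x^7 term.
x^7/168 + 7·x^6/360 + x^5/20 + x^4/12 - x^2/2 - 3·x/2 + 1/4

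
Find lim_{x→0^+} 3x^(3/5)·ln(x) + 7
The product is a 0·∞ indeterminate form at x → 0⁺.
Rewrite the product as 3·ln(x) / x^(-3/5) and apply L'Hôpital, or use the standard hierarchy x^(-3/5) ≫ |ln x| as x → 0⁺.
The indeterminate product → 0, so the limit = 7.

Final answer: 7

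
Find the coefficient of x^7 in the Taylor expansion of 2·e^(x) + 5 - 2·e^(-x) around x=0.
Expand to order 7: 2·e^(x) + 5 - 2·e^(-x) = x^7/1260 + x^5/30 + 2·x^3/3 + 4·x + 5 + O(x^8).
The coefficient of x^7 is 1/1260.

Final answer: 1/1260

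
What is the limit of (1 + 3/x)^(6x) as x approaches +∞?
As x → +∞: write (1 + 3/x)^(6x) = ((1 + 3/x)^x)^6 → (e^3)^6 = e^18.
Limit = e^(18).

Final answer: e^(18)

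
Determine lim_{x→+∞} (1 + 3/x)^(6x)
As x → +∞: write (1 + 3/x)^(6x) = ((1 + 3/x)^x)^6 → (e^3)^6 = e^18.
Limit = e^(18).

Final answer: e^(18)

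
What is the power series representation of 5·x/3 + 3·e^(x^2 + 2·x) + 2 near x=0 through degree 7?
407·x^7/105 + 173·x^6/30 + 39·x^5/5 + 19·x^4/2 + 10·x^3 + 9·x^2 + 23·x/3 + 5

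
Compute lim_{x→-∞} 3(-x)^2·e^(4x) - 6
The product is a 0·∞ indeterminate form at x → -∞.
Rewrite the product as 3(-x)^2 / e^(-4x) (an ∞/∞ form) and apply L'Hôpital, or use the standard hierarchy e^(4|x|) ≫ |(-x)^2| as x → -∞.
The indeterminate product → 0, so the limit = -6.

Final answer: -6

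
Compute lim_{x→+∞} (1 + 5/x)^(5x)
As x → +∞: write (1 + 5/x)^(5x) = ((1 + 5/x)^x)^5 → (e^5)^5 = e^25.
Limit = e^(25).

Final answer: e^(25)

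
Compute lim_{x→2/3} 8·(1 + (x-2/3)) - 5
Direct substitution at x = 2/3 gives 3.

Final answer: 3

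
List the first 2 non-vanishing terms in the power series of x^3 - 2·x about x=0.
x^3 - 2·x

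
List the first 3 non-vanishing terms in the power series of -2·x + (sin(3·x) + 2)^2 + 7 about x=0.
9·x^2 + 10·x + 11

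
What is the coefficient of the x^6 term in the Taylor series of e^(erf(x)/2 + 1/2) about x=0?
Expand to order 6: e^(erf(x)/2 + 1/2) = x^6·(-e^(1/2)/(18·π^2) + e^(1/2)/(720·π^3) + 7·e^(1/2)/(45·π)) + x^5·(-e^(1/2)/(6·π^(3/2)) + e^(1/2)/(120·π^(5/2)) + e^(1/2)/(10·√(π))) + x^4·(-e^(1/2)/(3·π) + e^(1/2)/(24·π^2)) + x^3·(-e^(1/2)/(3·√(π)) + e^(1/2)/(6·π^(3/2))) + x^2·e^(1/2)/(2·π) + x·e^(1/2)/√(π) + e^(1/2) + O(x^7).
The coefficient of x^6 is -e^(1/2)/(18·π^2) + e^(1/2)/(720·π^3) + 7·e^(1/2)/(45·π).

Final answer: -e^(1/2)/(18·π^2) + e^(1/2)/(720·π^3) + 7·e^(1/2)/(45·π)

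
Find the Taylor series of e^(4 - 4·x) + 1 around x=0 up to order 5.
-128·x^5·e^(4)/15 + 32·x^4·e^(4)/3 - 32·x^3·e^(4)/3 + 8·x^2·e^(4) - 4·x·e^(4) + 1 + e^(4)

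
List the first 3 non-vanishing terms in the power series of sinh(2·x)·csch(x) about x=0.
x^4/12 + x^2 + 2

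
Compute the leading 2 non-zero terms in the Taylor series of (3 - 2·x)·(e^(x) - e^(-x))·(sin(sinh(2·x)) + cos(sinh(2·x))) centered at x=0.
8·x^2 + 6·x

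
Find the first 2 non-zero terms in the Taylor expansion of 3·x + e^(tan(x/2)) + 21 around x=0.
7·x/2 + 22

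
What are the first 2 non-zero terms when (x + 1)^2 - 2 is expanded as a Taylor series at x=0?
2·x - 1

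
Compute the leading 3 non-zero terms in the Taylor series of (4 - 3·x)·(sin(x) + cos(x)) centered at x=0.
-5·x^2 + x + 4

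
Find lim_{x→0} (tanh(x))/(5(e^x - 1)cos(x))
Both numerator and denominator → 0 as x → 0; this is a 0/0 indeterminate form.
Expand each to leading order near x = 0: numerator ~ x, denominator ~ 5·x.
The limit of the ratio is 1/5.

Final answer: 1/5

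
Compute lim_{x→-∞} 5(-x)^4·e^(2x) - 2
The product is a 0·∞ indeterminate form at x → -∞.
Rewrite the product as 5(-x)^4 / e^(-2x) (an ∞/∞ form) and apply L'Hôpital, or use the standard hierarchy e^(2|x|) ≫ |(-x)^4| as x → -∞.
The indeterminate product → 0, so the limit = -2.

Final answer: -2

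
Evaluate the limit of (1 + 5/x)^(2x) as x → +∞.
As x → +∞: write (1 + 5/x)^(2x) = ((1 + 5/x)^x)^2 → (e^5)^2 = e^10.
Limit = e^(10).

Final answer: e^(10)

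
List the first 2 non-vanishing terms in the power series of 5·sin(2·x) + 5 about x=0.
10·x + 5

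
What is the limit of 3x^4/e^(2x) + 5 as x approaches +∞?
The quotient is an ∞/∞ indeterminate form as x → +∞.
The exponential denominator e^(2x) dominates the polynomial numerator (e^x ≫ x^4 as x → ∞), so the quotient → 0.
Adding the constant: 0 + 5 = 5. Limit = 5.

Final answer: 5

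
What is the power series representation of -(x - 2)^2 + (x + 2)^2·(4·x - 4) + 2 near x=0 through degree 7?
4·x^3 + 11·x^2 + 4·x - 18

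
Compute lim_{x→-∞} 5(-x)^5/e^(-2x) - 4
The quotient is an ∞/∞ indeterminate form as x → -∞.
Compare growth rates of the dominant terms (exponentials ≫ polynomials ≫ logarithms), or apply L'Hôpital's rule; the quotient → 0.
Adding the constant: 0 - 4 = -4. Limit = -4.

Final answer: -4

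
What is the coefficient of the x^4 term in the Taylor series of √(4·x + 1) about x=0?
Expand to order 4: √(4·x + 1) = -10·x^4 + 4·x^3 - 2·x^2 + 2·x + 1 + O(x^5).
The coefficient of x^4 is -10.

Final answer: -10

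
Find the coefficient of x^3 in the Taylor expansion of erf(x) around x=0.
Expand to order 3: erf(x) = -2·x^3/(3·√(π)) + 2·x/√(π) + O(x^4).
The coefficient of x^3 is -2/(3·√(π)).

Final answer: -2/(3·√(π))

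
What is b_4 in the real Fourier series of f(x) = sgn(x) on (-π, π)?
b_4 = (1/π) ∫_{-π}^{π} f(x)·sin(4x) dx.
Evaluate the integral (use parity and integration by parts as needed): b_4 = 0.

Final answer: 0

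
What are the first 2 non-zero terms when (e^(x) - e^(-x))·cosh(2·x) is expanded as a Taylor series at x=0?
13·x^3/3 + 2·x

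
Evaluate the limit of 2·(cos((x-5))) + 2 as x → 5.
Direct substitution at x = 5 gives 4.

Final answer: 4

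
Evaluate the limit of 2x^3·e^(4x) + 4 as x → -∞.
The product is a 0·∞ indeterminate form at x → -∞.
Rewrite the product as 2x^3 / e^(-4x) (an ∞/∞ form) and apply L'Hôpital, or use the standard hierarchy e^(4|x|) ≫ |x^3| as x → -∞.
The indeterminate product → 0, so the limit = 4.

Final answer: 4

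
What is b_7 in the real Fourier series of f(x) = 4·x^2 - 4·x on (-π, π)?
b_7 = (1/π) ∫_{-π}^{π} f(x)·sin(7x) dx.
Evaluate the integral (use parity and integration by parts as needed): b_7 = -8/7.

Final answer: -8/7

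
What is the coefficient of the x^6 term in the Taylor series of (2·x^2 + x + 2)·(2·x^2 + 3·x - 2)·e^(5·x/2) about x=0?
Expand to order 6: (2·x^2 + x + 2)·(2·x^2 + 3·x - 2)·e^(5·x/2) = 92425·x^6/2304 + 8845·x^5/192 + 1193·x^4/32 + 211·x^3/12 + x^2/2 - 6·x - 4 + O(x^7).
The coefficient of x^6 is 92425/2304.

Final answer: 92425/2304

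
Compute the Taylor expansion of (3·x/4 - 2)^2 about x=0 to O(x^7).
9·x^2/16 - 3·x + 4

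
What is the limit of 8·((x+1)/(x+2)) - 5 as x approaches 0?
Direct substitution at x = 0 gives -1.

Final answer: -1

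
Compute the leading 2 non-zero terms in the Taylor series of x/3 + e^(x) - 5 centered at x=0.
4·x/3 - 4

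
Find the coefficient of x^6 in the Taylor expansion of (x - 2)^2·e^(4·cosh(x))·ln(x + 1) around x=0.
Expand to order 6: (x - 2)^2·e^(4·cosh(x))·ln(x + 1) = -1223·x^6·e^(4)/60 + 292·x^5·e^(4)/15 - 89·x^4·e^(4)/6 + 37·x^3·e^(4)/3 - 6·x^2·e^(4) + 4·x·e^(4) + O(x^7).
The coefficient of x^6 is -1223·e^(4)/60.

Final answer: -1223·e^(4)/60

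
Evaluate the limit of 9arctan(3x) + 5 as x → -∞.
Evaluate the dominant behaviour as x → -∞; each term tends to a finite value or vanishes.
Limit = 5 - 9·π/2.

Final answer: 5 - 9·π/2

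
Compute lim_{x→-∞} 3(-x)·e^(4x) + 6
The product is a 0·∞ indeterminate form at x → -∞.
Rewrite the product as 3(-x) / e^(-4x) (an ∞/∞ form) and apply L'Hôpital, or use the standard hierarchy e^(4|x|) ≫ |(-x)| as x → -∞.
The indeterminate product → 0, so the limit = 6.

Final answer: 6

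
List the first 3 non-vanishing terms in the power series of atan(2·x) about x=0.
32·x^5/5 - 8·x^3/3 + 2·x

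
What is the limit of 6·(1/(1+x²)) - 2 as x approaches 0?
Direct substitution at x = 0 gives 4.

Final answer: 4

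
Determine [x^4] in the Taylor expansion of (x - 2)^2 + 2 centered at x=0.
Expand to order 4: (x - 2)^2 + 2 = x^2 - 4·x + 6 + O(x^5).
The coefficient of x^4 is 0.

Final answer: 0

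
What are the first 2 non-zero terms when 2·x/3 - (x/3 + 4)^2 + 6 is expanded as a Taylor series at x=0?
-2·x - 10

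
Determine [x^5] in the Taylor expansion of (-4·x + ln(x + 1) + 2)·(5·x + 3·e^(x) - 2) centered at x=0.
Expand to order 5: (-4·x + ln(x + 1) + 2)·(5·x + 3·e^(x) - 2) = -15·x^5/8 + 5·x^4/12 - 43·x^3/6 - 43·x^2/2 + 13·x + 2 + O(x^6).
The coefficient of x^5 is -15/8.

Final answer: -15/8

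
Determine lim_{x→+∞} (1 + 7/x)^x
As x → +∞: this is the defining limit (1 + 7/x)^x → e^7.
Limit = e^(7).

Final answer: e^(7)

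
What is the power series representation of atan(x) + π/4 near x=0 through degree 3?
-x^3/3 + x + π/4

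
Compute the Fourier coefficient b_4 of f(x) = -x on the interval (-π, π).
b_4 = (1/π) ∫_{-π}^{π} f(x)·sin(4x) dx.
Evaluate the integral (use parity and integration by parts as needed): b_4 = 1/2.

Final answer: 1/2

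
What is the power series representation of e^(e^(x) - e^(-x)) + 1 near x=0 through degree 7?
989·x^7/2520 + 28·x^6/45 + 19·x^5/20 + 4·x^4/3 + 5·x^3/3 + 2·x^2 + 2·x + 2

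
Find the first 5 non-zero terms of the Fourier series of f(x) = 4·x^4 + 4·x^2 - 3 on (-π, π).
(176 - 32·π^2)·cos(x) + (-8 + 8·π^2)·cos(2·x) + (16/27 - 32·π^2/9)·cos(3·x) + (1/4 + 2·π^2)·cos(4·x) - 3 + 4·π^2/3 + 4·π^4/5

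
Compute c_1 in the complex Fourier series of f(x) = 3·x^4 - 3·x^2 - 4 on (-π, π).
Compute the real Fourier coefficients first: a_1 = 156 - 24·π^2, b_1 = 0.
Then c_1 = (a_1 − i·b_1)/2 = 78 - 12·π^2.

Final answer: 78 - 12·π^2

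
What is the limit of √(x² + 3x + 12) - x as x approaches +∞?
As x → +∞: multiply by the conjugate to get (3x+12)/(√(x²+3x+12)+x); the denominator ~ 2x, so the limit is 3/2.
Limit = 3/2.

Final answer: 3/2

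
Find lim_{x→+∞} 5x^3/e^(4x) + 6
The quotient is an ∞/∞ indeterminate form as x → +∞.
The exponential denominator e^(4x) dominates the polynomial numerator (e^x ≫ x^3 as x → ∞), so the quotient → 0.
Adding the constant: 0 + 6 = 6. Limit = 6.

Final answer: 6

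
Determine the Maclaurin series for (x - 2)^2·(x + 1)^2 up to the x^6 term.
x^4 - 2·x^3 - 3·x^2 + 4·x + 4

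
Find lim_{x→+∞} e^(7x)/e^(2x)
This is an ∞/∞ indeterminate form as x → +∞.
Rewrite e^(7x)/e^(2x) = e^((7−2)x) = e^(5x); the exponent coefficient is 5 > 0 so e^(5x) → ∞.
Limit = ∞.

Final answer: ∞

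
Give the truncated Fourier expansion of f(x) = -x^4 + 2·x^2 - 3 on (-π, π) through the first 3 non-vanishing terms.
(-56 + 8·π^2)·cos(x) + (5 - 2·π^2)·cos(2·x) - π^4/5 - 3 + 2·π^2/3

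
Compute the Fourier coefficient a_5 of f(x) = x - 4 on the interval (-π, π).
a_5 = (1/π) ∫_{-π}^{π} f(x)·cos(5x) dx.
Evaluate the integral (use parity and integration by parts as needed): a_5 = 0.

Final answer: 0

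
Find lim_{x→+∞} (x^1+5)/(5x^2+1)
This is an ∞/∞ indeterminate form as x → +∞.
Divide numerator and denominator by x^2 and let the lower-order terms vanish; the numerator's degree 1 is below the denominator's degree 2, so the quotient → 0.
Limit = 0.

Final answer: 0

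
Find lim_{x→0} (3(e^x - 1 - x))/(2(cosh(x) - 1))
Both numerator and denominator → 0 as x → 0; this is a 0/0 indeterminate form.
Expand each to leading order near x = 0: numerator ~ 3·x^2/2, denominator ~ x^2.
The limit of the ratio is 3/2.

Final answer: 3/2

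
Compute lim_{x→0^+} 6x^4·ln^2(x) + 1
The product is a 0·∞ indeterminate form at x → 0⁺.
Rewrite the product as 6·ln^2(x) / x^(-4) and apply L'Hôpital, or use the standard hierarchy x^(-4) ≫ |ln x|^2 as x → 0⁺.
The indeterminate product → 0, so the limit = 1.

Final answer: 1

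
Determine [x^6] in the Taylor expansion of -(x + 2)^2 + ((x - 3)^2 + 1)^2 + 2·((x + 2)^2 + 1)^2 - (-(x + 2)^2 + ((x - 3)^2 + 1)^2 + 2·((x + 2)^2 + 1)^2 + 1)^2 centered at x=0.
Expand to order 6: -(x + 2)^2 + ((x - 3)^2 + 1)^2 + 2·((x + 2)^2 + 1)^2 - (-(x + 2)^2 + ((x - 3)^2 + 1)^2 + 2·((x + 2)^2 + 1)^2 + 1)^2 = -658·x^6 - 592·x^5 - 11976·x^4 + 8244·x^3 - 33287·x^2 + 12892·x - 21463 + O(x^7).
The coefficient of x^6 is -658.

Final answer: -658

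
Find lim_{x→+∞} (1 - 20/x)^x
As x → +∞: this is the defining limit (1 - 20/x)^x → e^(-20).
Limit = e^(-20).

Final answer: e^(-20)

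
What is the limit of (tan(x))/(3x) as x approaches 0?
Both numerator and denominator → 0 as x → 0; this is a 0/0 indeterminate form.
Expand each to leading order near x = 0: numerator ~ x, denominator ~ 3·x.
The limit of the ratio is 1/3.

Final answer: 1/3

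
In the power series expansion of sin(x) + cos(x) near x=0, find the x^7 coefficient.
Expand to order 7: sin(x) + cos(x) = -x^7/5040 - x^6/720 + x^5/120 + x^4/24 - x^3/6 - x^2/2 + x + 1 + O(x^8).
The coefficient of x^7 is -1/5040.

Final answer: -1/5040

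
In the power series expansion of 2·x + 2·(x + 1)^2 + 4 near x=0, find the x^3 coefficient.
Expand to order 3: 2·x + 2·(x + 1)^2 + 4 = 2·x^2 + 6·x + 6 + O(x^4).
The coefficient of x^3 is 0.

Final answer: 0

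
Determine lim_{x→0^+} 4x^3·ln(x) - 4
The product is a 0·∞ indeterminate form at x → 0⁺.
Rewrite the product as 4·ln(x) / x^(-3) and apply L'Hôpital, or use the standard hierarchy x^(-3) ≫ |ln x| as x → 0⁺.
The indeterminate product → 0, so the limit = -4.

Final answer: -4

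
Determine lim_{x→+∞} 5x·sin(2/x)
As x → +∞: let u = 2/x → 0⁺; then 5·x·sin(2/x) = 5·2·sin(u)/u → 5·2·1 = 10.
Limit = 10.

Final answer: 10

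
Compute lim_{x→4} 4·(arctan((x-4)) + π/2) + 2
Direct substitution at x = 4 gives 2 + 2·π.

Final answer: 2 + 2·π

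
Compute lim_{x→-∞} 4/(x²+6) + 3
Evaluate the dominant behaviour as x → -∞; each term tends to a finite value or vanishes.
Limit = 3.

Final answer: 3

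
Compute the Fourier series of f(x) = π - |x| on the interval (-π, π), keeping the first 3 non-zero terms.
4·cos(x)/π + 4·cos(3·x)/(9·π) + π/2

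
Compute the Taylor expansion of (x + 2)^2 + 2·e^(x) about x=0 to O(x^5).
x^4/12 + x^3/3 + 2·x^2 + 6·x + 6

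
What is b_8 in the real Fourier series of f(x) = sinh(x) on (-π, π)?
b_8 = (1/π) ∫_{-π}^{π} f(x)·sin(8x) dx.
Evaluate the integral (use parity and integration by parts as needed): b_8 = -16·sinh(π)/(65·π).

Final answer: -16·sinh(π)/(65·π)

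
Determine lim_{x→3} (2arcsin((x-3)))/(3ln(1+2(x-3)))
Both numerator and denominator → 0 as x → 3; this is a 0/0 indeterminate form.
Expand each to leading order near x = 3: numerator ~ 2·(x - 3), denominator ~ 6·(x - 3).
The limit of the ratio is 1/3.

Final answer: 1/3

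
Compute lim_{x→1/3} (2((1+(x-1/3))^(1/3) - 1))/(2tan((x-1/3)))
Both numerator and denominator → 0 as x → 1/3; this is a 0/0 indeterminate form.
Expand each to leading order near x = 1/3: numerator ~ 2·(x - 1/3)/3, denominator ~ 2·(x - 1/3).
The limit of the ratio is 1/3.

Final answer: 1/3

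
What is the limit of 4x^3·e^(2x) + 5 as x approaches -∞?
The product is a 0·∞ indeterminate form at x → -∞.
Rewrite the product as 4x^3 / e^(-2x) (an ∞/∞ form) and apply L'Hôpital, or use the standard hierarchy e^(2|x|) ≫ |x^3| as x → -∞.
The indeterminate product → 0, so the limit = 5.

Final answer: 5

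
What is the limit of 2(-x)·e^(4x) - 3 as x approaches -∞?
The product is a 0·∞ indeterminate form at x → -∞.
Rewrite the product as 2(-x) / e^(-4x) (an ∞/∞ form) and apply L'Hôpital, or use the standard hierarchy e^(4|x|) ≫ |(-x)| as x → -∞.
The indeterminate product → 0, so the limit = -3.

Final answer: -3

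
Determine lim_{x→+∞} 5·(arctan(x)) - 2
Evaluate the dominant behaviour as x → +∞; each term tends to a finite value or vanishes.
Limit = -2 + 5·π/2.

Final answer: -2 + 5·π/2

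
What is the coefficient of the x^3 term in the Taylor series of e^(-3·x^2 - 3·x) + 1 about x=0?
Expand to order 3: e^(-3·x^2 - 3·x) + 1 = 9·x^3/2 + 3·x^2/2 - 3·x + 2 + O(x^4).
The coefficient of x^3 is 9/2.

Final answer: 9/2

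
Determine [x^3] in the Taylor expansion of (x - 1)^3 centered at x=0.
Expand to order 3: (x - 1)^3 = x^3 - 3·x^2 + 3·x - 1 + O(x^4).
The coefficient of x^3 is 1.

Final answer: 1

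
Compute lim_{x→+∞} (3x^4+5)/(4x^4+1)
This is an ∞/∞ indeterminate form as x → +∞.
Divide numerator and denominator by x^4 and let the lower-order terms vanish; the leading terms give 3/4.
Limit = 3/4.

Final answer: 3/4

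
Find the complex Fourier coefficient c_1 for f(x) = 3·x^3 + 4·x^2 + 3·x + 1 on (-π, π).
Compute the real Fourier coefficients first: a_1 = -16, b_1 = -30 + 6·π^2.
Then c_1 = (a_1 − i·b_1)/2 = -8 - 3·i·π^2 + 15·i.

Final answer: -8 - 3·i·π^2 + 15·i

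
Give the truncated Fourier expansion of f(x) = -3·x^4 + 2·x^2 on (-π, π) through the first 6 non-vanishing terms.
(-152 + 24·π^2)·cos(x) + (11 - 6·π^2)·cos(2·x) + (-8/3 + 8·π^2/3)·cos(3·x) + (17/16 - 3·π^2/2)·cos(4·x) + (-344/625 + 24·π^2/25)·cos(5·x) - 3·π^4/5 + 2·π^2/3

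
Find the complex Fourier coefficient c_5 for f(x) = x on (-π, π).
Compute the real Fourier coefficients first: a_5 = 0, b_5 = 2/5.
Then c_5 = (a_5 − i·b_5)/2 = -i/5.

Final answer: -i/5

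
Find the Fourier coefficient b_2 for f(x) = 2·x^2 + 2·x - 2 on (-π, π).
b_2 = (1/π) ∫_{-π}^{π} f(x)·sin(2x) dx.
Evaluate the integral (use parity and integration by parts as needed): b_2 = -2.

Final answer: -2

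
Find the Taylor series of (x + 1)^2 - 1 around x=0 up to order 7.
x^2 + 2·x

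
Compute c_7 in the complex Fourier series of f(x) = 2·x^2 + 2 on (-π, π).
Compute the real Fourier coefficients first: a_7 = -8/49, b_7 = 0.
Then c_7 = (a_7 − i·b_7)/2 = -4/49.

Final answer: -4/49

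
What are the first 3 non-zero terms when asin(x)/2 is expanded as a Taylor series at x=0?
3·x^5/80 + x^3/12 + x/2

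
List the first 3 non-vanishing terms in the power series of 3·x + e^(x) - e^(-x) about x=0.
x^5/60 + x^3/3 + 5·x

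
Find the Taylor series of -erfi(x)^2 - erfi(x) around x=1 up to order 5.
-erfi(1)^2 - erfi(1) + (-4·e·erfi(1) - 2·e)·(x - 1)/√(π) + (-4·e·π·erfi(1) - 4·√(π)·e^(2) - 2·e·π)·(x - 1)^2/π^(3/2) + (-8·√(π)·e^(2) - 4·e·π·erfi(1) - 2·e·π)·(x - 1)^3/π^(3/2) + (-36·√(π)·e^(2) - 10·e·π·erfi(1) - 5·e·π)·(x - 1)^4/(3·π^(3/2)) + (-220·√(π)·e^(2) - 38·e·π·erfi(1) - 19·e·π)·(x - 1)^5/(15·π^(3/2))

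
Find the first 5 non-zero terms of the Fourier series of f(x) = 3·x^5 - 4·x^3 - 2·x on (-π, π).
(-128·π^2 + 6·π^4 + 764)·sin(x) + (-3·π^4 - 53/2 + 19·π^2)·sin(2·x) + (-64·π^2/9 + 92/27 + 2·π^4)·sin(3·x) + (-3·π^4/2 - 29/64 + 31·π^2/8)·sin(4·x) + (-64·π^2/25 - 116/625 + 6·π^4/5)·sin(5·x)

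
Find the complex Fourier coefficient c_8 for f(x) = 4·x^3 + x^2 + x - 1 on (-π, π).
Compute the real Fourier coefficients first: a_8 = 1/16, b_8 = -π^2 - 5/32.
Then c_8 = (a_8 − i·b_8)/2 = 1/32 + 5·i/64 + i·π^2/2.

Final answer: 1/32 + 5·i/64 + i·π^2/2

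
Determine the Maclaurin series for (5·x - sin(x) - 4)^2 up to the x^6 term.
-7·x^6/180 + x^5/15 + 4·x^4/3 - 4·x^3/3 + 16·x^2 - 32·x + 16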